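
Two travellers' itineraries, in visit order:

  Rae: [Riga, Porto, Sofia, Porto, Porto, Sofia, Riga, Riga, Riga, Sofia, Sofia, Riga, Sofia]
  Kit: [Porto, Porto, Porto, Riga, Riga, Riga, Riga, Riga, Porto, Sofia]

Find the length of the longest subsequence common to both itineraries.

8

Match Porto at Rae[2]=Kit[1]; then Porto at Rae[4]=Kit[2]; then Porto at Rae[5]=Kit[3]; then Riga at Rae[7]=Kit[5]; then Riga at Rae[8]=Kit[6]; then Riga at Rae[9]=Kit[7]; then Riga at Rae[12]=Kit[8]; then Sofia at Rae[13]=Kit[10] — 8 stops in the same relative order in both, and the DP table's final entry dp[13][10] is also 8, so no common subsequence is longer.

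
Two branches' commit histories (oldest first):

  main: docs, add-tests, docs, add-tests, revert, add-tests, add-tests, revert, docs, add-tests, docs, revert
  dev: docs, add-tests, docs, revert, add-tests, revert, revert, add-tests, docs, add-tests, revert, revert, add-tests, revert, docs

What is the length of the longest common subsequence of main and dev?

Taking docs at main[1]=dev[1] → add-tests at main[2]=dev[2] → docs at main[3]=dev[3] → add-tests at main[4]=dev[5] → revert at main[5]=dev[7] → add-tests at main[6]=dev[8] → add-tests at main[7]=dev[10] → revert at main[8]=dev[12] → add-tests at main[10]=dev[13] → docs at main[11]=dev[15] gives a common subsequence of length 10. Since dp[12][15] = 10, nothing longer is possible.

10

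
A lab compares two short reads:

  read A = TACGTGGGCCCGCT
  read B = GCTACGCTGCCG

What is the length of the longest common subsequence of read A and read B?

One common subsequence of length 9: T [1,3], then A [2,4], then C [3,5], then G [4,6], then T [5,8], then G [8,9], then C [10,10], then C [11,11], then G [12,12]. dp[14][12] = 9 confirms this is the maximum.

9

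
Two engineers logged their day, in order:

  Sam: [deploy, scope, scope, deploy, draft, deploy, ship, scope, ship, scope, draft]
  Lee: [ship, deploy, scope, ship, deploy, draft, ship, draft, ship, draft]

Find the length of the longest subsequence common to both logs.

7

One common subsequence of length 7: deploy at Sam[1]=Lee[2], then scope at Sam[2]=Lee[3], then deploy at Sam[4]=Lee[5], then draft at Sam[5]=Lee[6], then ship at Sam[7]=Lee[7], then ship at Sam[9]=Lee[9], then draft at Sam[11]=Lee[10], and the DP table's final entry dp[11][10] is also 7, so no common subsequence is longer.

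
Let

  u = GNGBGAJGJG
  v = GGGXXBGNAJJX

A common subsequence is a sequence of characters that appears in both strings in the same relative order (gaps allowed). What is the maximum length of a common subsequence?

Match G (u #1, v #2) → G (u #3, v #3) → B (u #4, v #6) → G (u #5, v #7) → A (u #6, v #9) → J (u #7, v #10) → J (u #9, v #11) — 7 characters in the same relative order in both. Since dp[10][12] = 7, nothing longer is possible.

7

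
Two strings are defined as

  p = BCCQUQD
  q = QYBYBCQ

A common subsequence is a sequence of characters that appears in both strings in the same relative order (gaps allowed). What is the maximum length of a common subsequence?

3

Let dp[i][j] be the LCS length of the first i characters of p and the first j characters of q. dp[i][j] = dp[i-1][j-1]+1 when the i-th and j-th characters match, else max(dp[i-1][j], dp[i][j-1]).
    ·  Q  Y  B  Y  B  C  Q
 ·  0  0  0  0  0  0  0  0
 B  0  0  0  1  1  1  1  1
 C  0  0  0  1  1  1  2  2
 C  0  0  0  1  1  1  2  2
 Q  0  1  1  1  1  1  2  3
 U  0  1  1  1  1  1  2  3
 Q  0  1  1  1  1  1  2  3
 D  0  1  1  1  1  1  2  3
dp[7][7] = 3. One LCS (by backtracking along matches): BCQ.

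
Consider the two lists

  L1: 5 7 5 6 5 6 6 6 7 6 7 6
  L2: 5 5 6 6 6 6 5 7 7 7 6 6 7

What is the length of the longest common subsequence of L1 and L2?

Taking 5 [1,1] → 5 [3,2] → 6 [4,3] → 6 [6,4] → 6 [7,5] → 6 [8,6] → 7 [9,10] → 6 [10,12] → 7 [11,13] gives a common subsequence of length 9. dp[12][13] = 9 confirms this is the maximum.

9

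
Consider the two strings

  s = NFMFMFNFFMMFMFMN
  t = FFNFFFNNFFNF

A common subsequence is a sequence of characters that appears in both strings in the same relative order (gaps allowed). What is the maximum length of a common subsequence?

Pick N (s #1, t #3) → F (s #2, t #4) → F (s #4, t #5) → F (s #6, t #6) → N (s #7, t #8) → F (s #8, t #9) → F (s #9, t #10) → F (s #14, t #12); all 8 characters appear in both, in order, and the DP table's final entry dp[16][12] is also 8, so no common subsequence is longer.

8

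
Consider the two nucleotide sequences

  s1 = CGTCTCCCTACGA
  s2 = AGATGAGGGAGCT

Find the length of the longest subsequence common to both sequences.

5

Match G [2,2] → T [3,4] → A [10,6] → G [12,9] → A [13,10] — 5 bases in the same relative order in both, and the DP table's final entry dp[13][13] is also 5, so no common subsequence is longer.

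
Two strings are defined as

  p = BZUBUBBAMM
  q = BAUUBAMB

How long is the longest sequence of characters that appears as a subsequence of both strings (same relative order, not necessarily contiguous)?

6

Pick B [1,1] → U [3,3] → U [5,4] → B [7,5] → A [8,6] → M [9,7]; all 6 characters appear in both, in order. The LCS DP gives dp[10][8] = 6, so this is optimal.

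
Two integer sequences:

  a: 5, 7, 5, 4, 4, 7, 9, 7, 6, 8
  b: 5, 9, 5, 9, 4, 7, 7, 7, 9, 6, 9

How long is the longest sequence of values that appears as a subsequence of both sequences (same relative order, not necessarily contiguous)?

6

One common subsequence of length 6: 5 at a[1]=b[1], then 5 at a[3]=b[3], then 4 at a[4]=b[5], then 7 at a[6]=b[8], then 9 at a[7]=b[9], then 6 at a[9]=b[10]. The LCS DP gives dp[10][11] = 6, so this is optimal.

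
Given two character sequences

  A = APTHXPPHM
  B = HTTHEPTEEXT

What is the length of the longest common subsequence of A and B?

3

Let dp[i][j] be the LCS length of the first i characters of A and the first j characters of B. dp[i][j] = dp[i-1][j-1]+1 when the i-th and j-th characters match, else max(dp[i-1][j], dp[i][j-1]).
    ·  H  T  T  H  E  P  T  E  E  X  T
 ·  0  0  0  0  0  0  0  0  0  0  0  0
 A  0  0  0  0  0  0  0  0  0  0  0  0
 P  0  0  0  0  0  0  1  1  1  1  1  1
 T  0  0  1  1  1  1  1  2  2  2  2  2
 H  0  1  1  1  2  2  2  2  2  2  2  2
 X  0  1  1  1  2  2  2  2  2  2  3  3
 P  0  1  1  1  2  2  3  3  3  3  3  3
 P  0  1  1  1  2  2  3  3  3  3  3  3
 H  0  1  1  1  2  2  3  3  3  3  3  3
 M  0  1  1  1  2  2  3  3  3  3  3  3
dp[9][11] = 3. One LCS (by backtracking along matches): PTX.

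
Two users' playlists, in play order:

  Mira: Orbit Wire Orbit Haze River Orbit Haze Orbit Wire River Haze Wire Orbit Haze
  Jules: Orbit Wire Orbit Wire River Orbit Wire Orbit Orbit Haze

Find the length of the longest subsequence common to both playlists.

8

Taking Orbit (Mira #1, Jules #1), Wire (Mira #2, Jules #2), Orbit (Mira #3, Jules #3), River (Mira #5, Jules #5), Orbit (Mira #6, Jules #6), Orbit (Mira #8, Jules #8), Orbit (Mira #13, Jules #9), Haze (Mira #14, Jules #10) gives a common subsequence of length 8. The LCS DP gives dp[14][10] = 8, so this is optimal.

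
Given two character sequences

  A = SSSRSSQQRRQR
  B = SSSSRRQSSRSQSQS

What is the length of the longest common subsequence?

8

Taking S (A #1, B #2), S (A #2, B #3), S (A #3, B #4), R (A #4, B #6), S (A #5, B #9), S (A #6, B #11), Q (A #7, B #12), Q (A #8, B #14) gives a common subsequence of length 8. dp[12][15] = 8 confirms this is the maximum.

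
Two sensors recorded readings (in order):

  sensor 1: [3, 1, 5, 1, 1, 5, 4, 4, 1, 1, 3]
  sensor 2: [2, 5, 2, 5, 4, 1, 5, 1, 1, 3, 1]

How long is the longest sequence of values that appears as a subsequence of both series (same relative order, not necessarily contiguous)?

6

Let dp[i][j] be the LCS length of the first i values of sensor 1 and the first j values of sensor 2. dp[i][j] = dp[i-1][j-1]+1 when the i-th and j-th values match, else max(dp[i-1][j], dp[i][j-1]).
    ·  2  5  2  5  4  1  5  1  1  3  1
 ·  0  0  0  0  0  0  0  0  0  0  0  0
 3  0  0  0  0  0  0  0  0  0  0  1  1
 1  0  0  0  0  0  0  1  1  1  1  1  2
 5  0  0  1  1  1  1  1  2  2  2  2  2
 1  0  0  1  1  1  1  2  2  3  3  3  3
 1  0  0  1  1  1  1  2  2  3  4  4  4
 5  0  0  1  1  2  2  2  3  3  4  4  4
 4  0  0  1  1  2  3  3  3  3  4  4  4
 4  0  0  1  1  2  3  3  3  3  4  4  4
 1  0  0  1  1  2  3  4  4  4  4  4  5
 1  0  0  1  1  2  3  4  4  5  5  5  5
 3  0  0  1  1  2  3  4  4  5  5  6  6
dp[11][11] = 6. One LCS (by backtracking along matches): 5, 1, 5, 1, 1, 3.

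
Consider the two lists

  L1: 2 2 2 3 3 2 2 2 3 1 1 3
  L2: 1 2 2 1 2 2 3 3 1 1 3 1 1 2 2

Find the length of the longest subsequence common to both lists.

Match 2 [1,3] → 2 [2,5] → 2 [3,6] → 3 [4,7] → 3 [5,8] → 3 [9,11] → 1 [10,12] → 1 [11,13] — 8 values in the same relative order in both. The LCS DP gives dp[12][15] = 8, so this is optimal.

8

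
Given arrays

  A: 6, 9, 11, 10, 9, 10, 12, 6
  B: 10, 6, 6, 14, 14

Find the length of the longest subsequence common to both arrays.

Let dp[i][j] be the LCS length of the first i values of A and the first j values of B. dp[i][j] = dp[i-1][j-1]+1 when the i-th and j-th values match, else max(dp[i-1][j], dp[i][j-1]).
    · 10  6  6 14 14
 ·  0  0  0  0  0  0
 6  0  0  1  1  1  1
 9  0  0  1  1  1  1
11  0  0  1  1  1  1
10  0  1  1  1  1  1
 9  0  1  1  1  1  1
10  0  1  1  1  1  1
12  0  1  1  1  1  1
 6  0  1  2  2  2  2
dp[8][5] = 2. One LCS (by backtracking along matches): 6, 6.

2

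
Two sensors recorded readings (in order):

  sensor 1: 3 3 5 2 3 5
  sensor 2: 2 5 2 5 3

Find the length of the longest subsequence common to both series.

One common subsequence of length 3: 5 (sensor 1 #3, sensor 2 #2) → 2 (sensor 1 #4, sensor 2 #3) → 3 (sensor 1 #5, sensor 2 #5). The LCS DP gives dp[6][5] = 3, so this is optimal.

3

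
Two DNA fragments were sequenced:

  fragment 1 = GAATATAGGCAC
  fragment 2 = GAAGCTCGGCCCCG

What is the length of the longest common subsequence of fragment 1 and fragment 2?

Pick G (fragment 1 #1, fragment 2 #1), then A (fragment 1 #2, fragment 2 #2), then A (fragment 1 #3, fragment 2 #3), then T (fragment 1 #4, fragment 2 #6), then G (fragment 1 #8, fragment 2 #8), then G (fragment 1 #9, fragment 2 #9), then C (fragment 1 #10, fragment 2 #12), then C (fragment 1 #12, fragment 2 #13); all 8 bases appear in both, in order. The LCS DP gives dp[12][14] = 8, so this is optimal.

8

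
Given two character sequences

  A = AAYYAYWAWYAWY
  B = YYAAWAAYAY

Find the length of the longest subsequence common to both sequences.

Let dp[i][j] be the LCS length of the first i characters of A and the first j characters of B. dp[i][j] = dp[i-1][j-1]+1 when the i-th and j-th characters match, else max(dp[i-1][j], dp[i][j-1]).
    ·  Y  Y  A  A  W  A  A  Y  A  Y
 ·  0  0  0  0  0  0  0  0  0  0  0
 A  0  0  0  1  1  1  1  1  1  1  1
 A  0  0  0  1  2  2  2  2  2  2  2
 Y  0  1  1  1  2  2  2  2  3  3  3
 Y  0  1  2  2  2  2  2  2  3  3  4
 A  0  1  2  3  3  3  3  3  3  4  4
 Y  0  1  2  3  3  3  3  3  4  4  5
 W  0  1  2  3  3  4  4  4  4  4  5
 A  0  1  2  3  4  4  5  5  5  5  5
 W  0  1  2  3  4  5  5  5  5  5  5
 Y  0  1  2  3  4  5  5  5  6  6  6
 A  0  1  2  3  4  5  6  6  6  7  7
 W  0  1  2  3  4  5  6  6  6  7  7
 Y  0  1  2  3  4  5  6  6  7  7  8
dp[13][10] = 8. One LCS (by backtracking along matches): YYAWAYAY.

8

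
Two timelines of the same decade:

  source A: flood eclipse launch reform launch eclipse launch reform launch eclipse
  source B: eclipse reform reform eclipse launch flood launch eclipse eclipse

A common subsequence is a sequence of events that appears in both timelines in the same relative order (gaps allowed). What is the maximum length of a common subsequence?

Taking eclipse [2,1], reform [4,3], eclipse [6,4], launch [7,5], launch [9,7], eclipse [10,9] gives a common subsequence of length 6. Since dp[10][9] = 6, nothing longer is possible.

6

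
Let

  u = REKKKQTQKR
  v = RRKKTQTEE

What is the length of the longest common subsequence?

5

Pick R (u #1, v #2), then K (u #3, v #3), then K (u #4, v #4), then Q (u #6, v #6), then T (u #7, v #7); all 5 characters appear in both, in order, and the DP table's final entry dp[10][9] is also 5, so no common subsequence is longer.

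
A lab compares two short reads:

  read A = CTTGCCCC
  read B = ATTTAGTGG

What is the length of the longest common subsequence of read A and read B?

Match T [2,4], T [3,7], G [4,9] — 3 bases in the same relative order in both, and the DP table's final entry dp[8][9] is also 3, so no common subsequence is longer.

3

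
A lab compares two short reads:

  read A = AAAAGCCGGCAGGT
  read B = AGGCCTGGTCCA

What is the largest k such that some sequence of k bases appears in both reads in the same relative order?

8

Taking A (read A #1, read B #1), then G (read A #5, read B #3), then C (read A #6, read B #4), then C (read A #7, read B #5), then G (read A #8, read B #7), then G (read A #9, read B #8), then C (read A #10, read B #11), then A (read A #11, read B #12) gives a common subsequence of length 8. dp[14][12] = 8 confirms this is the maximum.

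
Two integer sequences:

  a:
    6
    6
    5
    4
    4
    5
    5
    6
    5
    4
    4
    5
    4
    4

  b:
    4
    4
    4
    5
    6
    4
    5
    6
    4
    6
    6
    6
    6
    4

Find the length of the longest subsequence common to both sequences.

Taking 4 at a[4]=b[2], then 4 at a[5]=b[3], then 5 at a[7]=b[4], then 6 at a[8]=b[5], then 4 at a[11]=b[6], then 5 at a[12]=b[7], then 4 at a[13]=b[9], then 4 at a[14]=b[14] gives a common subsequence of length 8. dp[14][14] = 8 confirms this is the maximum.

8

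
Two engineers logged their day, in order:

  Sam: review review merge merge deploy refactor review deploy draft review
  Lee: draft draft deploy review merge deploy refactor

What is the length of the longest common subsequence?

4

Taking review [2,4]; then merge [4,5]; then deploy [5,6]; then refactor [6,7] gives a common subsequence of length 4. The LCS DP gives dp[10][7] = 4, so this is optimal.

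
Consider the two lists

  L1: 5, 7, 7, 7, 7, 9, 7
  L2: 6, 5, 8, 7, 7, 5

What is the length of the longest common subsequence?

Taking 5 (L1 #1, L2 #2), then 7 (L1 #2, L2 #4), then 7 (L1 #3, L2 #5) gives a common subsequence of length 3. Since dp[7][6] = 3, nothing longer is possible.

3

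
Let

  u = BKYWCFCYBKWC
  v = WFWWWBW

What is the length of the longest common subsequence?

4

Let dp[i][j] be the LCS length of the first i characters of u and the first j characters of v. dp[i][j] = dp[i-1][j-1]+1 when the i-th and j-th characters match, else max(dp[i-1][j], dp[i][j-1]).
    ·  W  F  W  W  W  B  W
 ·  0  0  0  0  0  0  0  0
 B  0  0  0  0  0  0  1  1
 K  0  0  0  0  0  0  1  1
 Y  0  0  0  0  0  0  1  1
 W  0  1  1  1  1  1  1  2
 C  0  1  1  1  1  1  1  2
 F  0  1  2  2  2  2  2  2
 C  0  1  2  2  2  2  2  2
 Y  0  1  2  2  2  2  2  2
 B  0  1  2  2  2  2  3  3
 K  0  1  2  2  2  2  3  3
 W  0  1  2  3  3  3  3  4
 C  0  1  2  3  3  3  3  4
dp[12][7] = 4. One LCS (by backtracking along matches): WFBW.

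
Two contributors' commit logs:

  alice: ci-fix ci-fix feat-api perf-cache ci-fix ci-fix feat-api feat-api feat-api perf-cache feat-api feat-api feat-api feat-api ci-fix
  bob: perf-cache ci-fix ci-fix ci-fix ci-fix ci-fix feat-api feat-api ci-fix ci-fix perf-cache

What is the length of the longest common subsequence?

7

Match ci-fix at alice[1]=bob[3] → ci-fix at alice[2]=bob[4] → ci-fix at alice[5]=bob[5] → ci-fix at alice[6]=bob[6] → feat-api at alice[7]=bob[7] → feat-api at alice[8]=bob[8] → perf-cache at alice[10]=bob[11] — 7 commits in the same relative order in both. Since dp[15][11] = 7, nothing longer is possible.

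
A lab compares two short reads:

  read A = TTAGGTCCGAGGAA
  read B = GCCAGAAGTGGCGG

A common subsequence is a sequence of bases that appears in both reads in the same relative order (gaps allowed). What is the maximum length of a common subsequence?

7

Taking A [3,4] → G [4,5] → G [5,8] → T [6,9] → C [8,12] → G [11,13] → G [12,14] gives a common subsequence of length 7, and the DP table's final entry dp[14][14] is also 7, so no common subsequence is longer.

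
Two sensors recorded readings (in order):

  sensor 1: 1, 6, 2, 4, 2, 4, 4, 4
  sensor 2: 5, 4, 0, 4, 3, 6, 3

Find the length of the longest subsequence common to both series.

2

Taking 4 at sensor 1[4]=sensor 2[2], 4 at sensor 1[6]=sensor 2[4] gives a common subsequence of length 2. Since dp[8][7] = 2, nothing longer is possible.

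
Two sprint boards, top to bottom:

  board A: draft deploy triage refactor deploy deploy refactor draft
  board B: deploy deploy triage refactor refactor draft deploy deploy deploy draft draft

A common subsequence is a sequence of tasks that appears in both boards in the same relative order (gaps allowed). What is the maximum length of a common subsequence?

Taking deploy (board A #2, board B #2) → triage (board A #3, board B #3) → refactor (board A #4, board B #5) → deploy (board A #5, board B #8) → deploy (board A #6, board B #9) → draft (board A #8, board B #11) gives a common subsequence of length 6. Since dp[8][11] = 6, nothing longer is possible.

6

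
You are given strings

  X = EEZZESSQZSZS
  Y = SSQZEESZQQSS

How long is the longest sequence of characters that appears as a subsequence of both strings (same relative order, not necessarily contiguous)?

Pick S at X[6]=Y[1]; then S at X[7]=Y[2]; then Q at X[8]=Y[3]; then Z at X[9]=Y[4]; then S at X[10]=Y[7]; then Z at X[11]=Y[8]; then S at X[12]=Y[12]; all 7 characters appear in both, in order, and the DP table's final entry dp[12][12] is also 7, so no common subsequence is longer.

7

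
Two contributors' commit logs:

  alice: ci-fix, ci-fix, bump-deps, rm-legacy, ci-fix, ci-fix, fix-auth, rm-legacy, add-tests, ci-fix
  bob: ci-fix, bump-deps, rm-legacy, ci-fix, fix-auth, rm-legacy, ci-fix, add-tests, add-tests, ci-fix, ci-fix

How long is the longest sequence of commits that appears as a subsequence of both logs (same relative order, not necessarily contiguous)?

Match ci-fix [2,1]; then bump-deps [3,2]; then rm-legacy [4,3]; then ci-fix [6,4]; then fix-auth [7,5]; then rm-legacy [8,6]; then add-tests [9,9]; then ci-fix [10,11] — 8 commits in the same relative order in both. Since dp[10][11] = 8, nothing longer is possible.

8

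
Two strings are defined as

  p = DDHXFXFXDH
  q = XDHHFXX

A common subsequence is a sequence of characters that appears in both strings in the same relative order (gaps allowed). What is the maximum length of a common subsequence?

Let dp[i][j] be the LCS length of the first i characters of p and the first j characters of q. dp[i][j] = dp[i-1][j-1]+1 when the i-th and j-th characters match, else max(dp[i-1][j], dp[i][j-1]).
    ·  X  D  H  H  F  X  X
 ·  0  0  0  0  0  0  0  0
 D  0  0  1  1  1  1  1  1
 D  0  0  1  1  1  1  1  1
 H  0  0  1  2  2  2  2  2
 X  0  1  1  2  2  2  3  3
 F  0  1  1  2  2  3  3  3
 X  0  1  1  2  2  3  4  4
 F  0  1  1  2  2  3  4  4
 X  0  1  1  2  2  3  4  5
 D  0  1  2  2  2  3  4  5
 H  0  1  2  3  3  3  4  5
dp[10][7] = 5. One LCS (by backtracking along matches): DHFXX.

5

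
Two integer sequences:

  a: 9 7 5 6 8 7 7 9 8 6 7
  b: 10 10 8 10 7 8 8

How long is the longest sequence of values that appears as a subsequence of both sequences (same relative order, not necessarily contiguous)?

Match 7 [2,5] → 8 [5,6] → 8 [9,7] — 3 values in the same relative order in both. dp[11][7] = 3 confirms this is the maximum.

3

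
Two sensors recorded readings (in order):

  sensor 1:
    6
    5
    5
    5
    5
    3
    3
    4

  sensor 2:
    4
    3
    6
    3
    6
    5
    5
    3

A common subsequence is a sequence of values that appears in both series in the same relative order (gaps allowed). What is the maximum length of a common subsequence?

Let dp[i][j] be the LCS length of the first i values of sensor 1 and the first j values of sensor 2. dp[i][j] = dp[i-1][j-1]+1 when the i-th and j-th values match, else max(dp[i-1][j], dp[i][j-1]).
    ·  4  3  6  3  6  5  5  3
 ·  0  0  0  0  0  0  0  0  0
 6  0  0  0  1  1  1  1  1  1
 5  0  0  0  1  1  1  2  2  2
 5  0  0  0  1  1  1  2  3  3
 5  0  0  0  1  1  1  2  3  3
 5  0  0  0  1  1  1  2  3  3
 3  0  0  1  1  2  2  2  3  4
 3  0  0  1  1  2  2  2  3  4
 4  0  1  1  1  2  2  2  3  4
dp[8][8] = 4. One LCS (by backtracking along matches): 6, 5, 5, 3.

4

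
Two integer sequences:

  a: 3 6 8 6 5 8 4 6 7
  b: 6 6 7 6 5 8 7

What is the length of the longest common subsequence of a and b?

5

Match 6 at a[2]=b[2] → 6 at a[4]=b[4] → 5 at a[5]=b[5] → 8 at a[6]=b[6] → 7 at a[9]=b[7] — 5 values in the same relative order in both, and the DP table's final entry dp[9][7] is also 5, so no common subsequence is longer.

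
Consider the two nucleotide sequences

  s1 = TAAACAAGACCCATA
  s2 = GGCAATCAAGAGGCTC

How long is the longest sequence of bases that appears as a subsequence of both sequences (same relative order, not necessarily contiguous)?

One common subsequence of length 9: A at s1[2]=s2[4], A at s1[3]=s2[5], C at s1[5]=s2[7], A at s1[6]=s2[8], A at s1[7]=s2[9], G at s1[8]=s2[10], A at s1[9]=s2[11], C at s1[10]=s2[14], C at s1[12]=s2[16]. Since dp[15][16] = 9, nothing longer is possible.

9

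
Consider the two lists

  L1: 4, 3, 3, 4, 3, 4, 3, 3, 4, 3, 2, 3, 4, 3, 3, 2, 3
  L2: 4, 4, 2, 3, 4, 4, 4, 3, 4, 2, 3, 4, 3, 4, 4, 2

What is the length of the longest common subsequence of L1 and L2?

11

One common subsequence of length 11: 4 at L1[1]=L2[2] → 3 at L1[2]=L2[4] → 4 at L1[4]=L2[6] → 4 at L1[6]=L2[7] → 3 at L1[8]=L2[8] → 4 at L1[9]=L2[9] → 2 at L1[11]=L2[10] → 3 at L1[12]=L2[11] → 4 at L1[13]=L2[12] → 3 at L1[14]=L2[13] → 2 at L1[16]=L2[16], and the DP table's final entry dp[17][16] is also 11, so no common subsequence is longer.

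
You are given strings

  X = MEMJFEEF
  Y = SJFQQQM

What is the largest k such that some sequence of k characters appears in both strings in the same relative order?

Let dp[i][j] be the LCS length of the first i characters of X and the first j characters of Y. dp[i][j] = dp[i-1][j-1]+1 when the i-th and j-th characters match, else max(dp[i-1][j], dp[i][j-1]).
    ·  S  J  F  Q  Q  Q  M
 ·  0  0  0  0  0  0  0  0
 M  0  0  0  0  0  0  0  1
 E  0  0  0  0  0  0  0  1
 M  0  0  0  0  0  0  0  1
 J  0  0  1  1  1  1  1  1
 F  0  0  1  2  2  2  2  2
 E  0  0  1  2  2  2  2  2
 E  0  0  1  2  2  2  2  2
 F  0  0  1  2  2  2  2  2
dp[8][7] = 2. One LCS (by backtracking along matches): JF.

2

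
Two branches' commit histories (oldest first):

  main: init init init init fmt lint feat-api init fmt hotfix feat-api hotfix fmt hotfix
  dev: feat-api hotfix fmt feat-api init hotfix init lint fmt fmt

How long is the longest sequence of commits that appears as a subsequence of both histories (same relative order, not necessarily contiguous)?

Pick init at main[1]=dev[5]; then init at main[4]=dev[7]; then lint at main[6]=dev[8]; then fmt at main[9]=dev[9]; then fmt at main[13]=dev[10]; all 5 commits appear in both, in order, and the DP table's final entry dp[14][10] is also 5, so no common subsequence is longer.

5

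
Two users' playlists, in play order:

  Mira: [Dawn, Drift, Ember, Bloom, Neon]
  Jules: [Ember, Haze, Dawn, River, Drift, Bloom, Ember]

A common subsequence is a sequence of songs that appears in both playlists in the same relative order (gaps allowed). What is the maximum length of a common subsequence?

One common subsequence of length 3: Dawn (Mira #1, Jules #3), then Drift (Mira #2, Jules #5), then Ember (Mira #3, Jules #7). dp[5][7] = 3 confirms this is the maximum.

3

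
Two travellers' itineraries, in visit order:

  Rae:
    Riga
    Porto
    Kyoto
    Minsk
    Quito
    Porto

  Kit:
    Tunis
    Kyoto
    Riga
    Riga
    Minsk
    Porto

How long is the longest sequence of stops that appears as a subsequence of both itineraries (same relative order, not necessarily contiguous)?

One common subsequence of length 3: Riga at Rae[1]=Kit[4] → Minsk at Rae[4]=Kit[5] → Porto at Rae[6]=Kit[6]. The LCS DP gives dp[6][6] = 3, so this is optimal.

3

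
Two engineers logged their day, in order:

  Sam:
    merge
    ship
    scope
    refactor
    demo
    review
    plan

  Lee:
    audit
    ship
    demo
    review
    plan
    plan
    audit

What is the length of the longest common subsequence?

4

One common subsequence of length 4: ship at Sam[2]=Lee[2]; then demo at Sam[5]=Lee[3]; then review at Sam[6]=Lee[4]; then plan at Sam[7]=Lee[6]. dp[7][7] = 4 confirms this is the maximum.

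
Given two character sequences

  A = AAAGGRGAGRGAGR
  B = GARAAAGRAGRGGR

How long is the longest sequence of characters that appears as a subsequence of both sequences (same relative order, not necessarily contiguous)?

11

One common subsequence of length 11: A (A #1, B #4), A (A #2, B #5), A (A #3, B #6), G (A #5, B #7), R (A #6, B #8), A (A #8, B #9), G (A #9, B #10), R (A #10, B #11), G (A #11, B #12), G (A #13, B #13), R (A #14, B #14), and the DP table's final entry dp[14][14] is also 11, so no common subsequence is longer.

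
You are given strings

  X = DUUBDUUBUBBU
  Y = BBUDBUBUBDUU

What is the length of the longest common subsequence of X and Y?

Match D (X #1, Y #4), then U (X #2, Y #6), then U (X #3, Y #8), then B (X #4, Y #9), then D (X #5, Y #10), then U (X #9, Y #11), then U (X #12, Y #12) — 7 characters in the same relative order in both. The LCS DP gives dp[12][12] = 7, so this is optimal.

7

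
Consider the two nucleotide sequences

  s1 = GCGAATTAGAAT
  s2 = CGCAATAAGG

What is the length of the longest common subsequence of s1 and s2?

7

Let dp[i][j] be the LCS length of the first i bases of s1 and the first j bases of s2. dp[i][j] = dp[i-1][j-1]+1 when the i-th and j-th bases match, else max(dp[i-1][j], dp[i][j-1]).
    ·  C  G  C  A  A  T  A  A  G  G
 ·  0  0  0  0  0  0  0  0  0  0  0
 G  0  0  1  1  1  1  1  1  1  1  1
 C  0  1  1  2  2  2  2  2  2  2  2
 G  0  1  2  2  2  2  2  2  2  3  3
 A  0  1  2  2  3  3  3  3  3  3  3
 A  0  1  2  2  3  4  4  4  4  4  4
 T  0  1  2  2  3  4  5  5  5  5  5
 T  0  1  2  2  3  4  5  5  5  5  5
 A  0  1  2  2  3  4  5  6  6  6  6
 G  0  1  2  2  3  4  5  6  6  7  7
 A  0  1  2  2  3  4  5  6  7  7  7
 A  0  1  2  2  3  4  5  6  7  7  7
 T  0  1  2  2  3  4  5  6  7  7  7
dp[12][10] = 7. One LCS (by backtracking along matches): GCAATAG.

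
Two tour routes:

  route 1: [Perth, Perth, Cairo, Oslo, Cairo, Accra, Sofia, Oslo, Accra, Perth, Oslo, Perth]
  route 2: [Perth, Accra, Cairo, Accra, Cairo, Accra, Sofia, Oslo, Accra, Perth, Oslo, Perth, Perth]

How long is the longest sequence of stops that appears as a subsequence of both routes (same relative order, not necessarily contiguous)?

One common subsequence of length 10: Perth (route 1 #1, route 2 #1); then Cairo (route 1 #3, route 2 #3); then Cairo (route 1 #5, route 2 #5); then Accra (route 1 #6, route 2 #6); then Sofia (route 1 #7, route 2 #7); then Oslo (route 1 #8, route 2 #8); then Accra (route 1 #9, route 2 #9); then Perth (route 1 #10, route 2 #10); then Oslo (route 1 #11, route 2 #11); then Perth (route 1 #12, route 2 #13). Since dp[12][13] = 10, nothing longer is possible.

10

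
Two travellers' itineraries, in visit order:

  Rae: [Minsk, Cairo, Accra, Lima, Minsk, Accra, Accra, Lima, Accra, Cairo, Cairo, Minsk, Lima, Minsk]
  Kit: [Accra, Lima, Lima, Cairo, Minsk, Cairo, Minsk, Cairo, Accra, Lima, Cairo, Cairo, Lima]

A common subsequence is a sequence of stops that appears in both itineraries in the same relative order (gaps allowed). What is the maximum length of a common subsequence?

8

One common subsequence of length 8: Minsk (Rae #1, Kit #5), then Cairo (Rae #2, Kit #6), then Minsk (Rae #5, Kit #7), then Accra (Rae #7, Kit #9), then Lima (Rae #8, Kit #10), then Cairo (Rae #10, Kit #11), then Cairo (Rae #11, Kit #12), then Lima (Rae #13, Kit #13), and the DP table's final entry dp[14][13] is also 8, so no common subsequence is longer.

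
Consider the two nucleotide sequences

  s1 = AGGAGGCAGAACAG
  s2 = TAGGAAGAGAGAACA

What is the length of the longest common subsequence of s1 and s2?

Taking A [1,2], G [2,3], G [3,4], A [4,6], G [5,7], G [6,9], A [8,10], G [9,11], A [10,12], A [11,13], C [12,14], A [13,15] gives a common subsequence of length 12. The LCS DP gives dp[14][15] = 12, so this is optimal.

12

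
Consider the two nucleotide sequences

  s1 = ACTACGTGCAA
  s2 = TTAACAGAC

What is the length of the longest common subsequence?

5

Let dp[i][j] be the LCS length of the first i bases of s1 and the first j bases of s2. dp[i][j] = dp[i-1][j-1]+1 when the i-th and j-th bases match, else max(dp[i-1][j], dp[i][j-1]).
    ·  T  T  A  A  C  A  G  A  C
 ·  0  0  0  0  0  0  0  0  0  0
 A  0  0  0  1  1  1  1  1  1  1
 C  0  0  0  1  1  2  2  2  2  2
 T  0  1  1  1  1  2  2  2  2  2
 A  0  1  1  2  2  2  3  3  3  3
 C  0  1  1  2  2  3  3  3  3  4
 G  0  1  1  2  2  3  3  4  4  4
 T  0  1  2  2  2  3  3  4  4  4
 G  0  1  2  2  2  3  3  4  4  4
 C  0  1  2  2  2  3  3  4  4  5
 A  0  1  2  3  3  3  4  4  5  5
 A  0  1  2  3  4  4  4  4  5  5
dp[11][9] = 5. One LCS (by backtracking along matches): ACAGC.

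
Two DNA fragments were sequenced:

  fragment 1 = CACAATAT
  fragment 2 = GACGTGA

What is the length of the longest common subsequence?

4

One common subsequence of length 4: A at fragment 1[2]=fragment 2[2] → C at fragment 1[3]=fragment 2[3] → T at fragment 1[6]=fragment 2[5] → A at fragment 1[7]=fragment 2[7], and the DP table's final entry dp[8][7] is also 4, so no common subsequence is longer.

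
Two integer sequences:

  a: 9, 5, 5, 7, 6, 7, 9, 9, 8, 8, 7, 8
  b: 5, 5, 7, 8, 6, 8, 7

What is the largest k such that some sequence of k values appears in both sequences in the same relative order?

Pick 5 (a #2, b #1) → 5 (a #3, b #2) → 7 (a #4, b #3) → 6 (a #5, b #5) → 8 (a #10, b #6) → 7 (a #11, b #7); all 6 values appear in both, in order, and the DP table's final entry dp[12][7] is also 6, so no common subsequence is longer.

6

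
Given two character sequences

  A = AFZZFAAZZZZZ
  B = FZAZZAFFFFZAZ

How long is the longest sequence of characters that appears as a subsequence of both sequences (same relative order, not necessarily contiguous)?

Match F at A[2]=B[1] → Z at A[4]=B[2] → A at A[7]=B[3] → Z at A[8]=B[4] → Z at A[9]=B[5] → Z at A[10]=B[11] → Z at A[12]=B[13] — 7 characters in the same relative order in both. The LCS DP gives dp[12][13] = 7, so this is optimal.

7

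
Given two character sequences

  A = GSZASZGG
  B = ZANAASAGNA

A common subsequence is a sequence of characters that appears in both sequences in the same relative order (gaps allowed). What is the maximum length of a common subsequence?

One common subsequence of length 4: Z (A #3, B #1), A (A #4, B #5), S (A #5, B #6), G (A #7, B #8). dp[8][10] = 4 confirms this is the maximum.

4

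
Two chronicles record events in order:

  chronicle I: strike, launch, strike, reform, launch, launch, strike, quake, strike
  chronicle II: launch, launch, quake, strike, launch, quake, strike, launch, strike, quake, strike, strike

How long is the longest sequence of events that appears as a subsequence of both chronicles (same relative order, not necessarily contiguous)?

Taking strike (chronicle I #1, chronicle II #4) → launch (chronicle I #2, chronicle II #5) → strike (chronicle I #3, chronicle II #7) → launch (chronicle I #6, chronicle II #8) → strike (chronicle I #7, chronicle II #9) → quake (chronicle I #8, chronicle II #10) → strike (chronicle I #9, chronicle II #12) gives a common subsequence of length 7, and the DP table's final entry dp[9][12] is also 7, so no common subsequence is longer.

7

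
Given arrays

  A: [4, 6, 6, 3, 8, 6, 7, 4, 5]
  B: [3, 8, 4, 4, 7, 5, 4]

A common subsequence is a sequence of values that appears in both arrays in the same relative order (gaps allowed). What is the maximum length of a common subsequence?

Pick 3 at A[4]=B[1], 8 at A[5]=B[2], 7 at A[7]=B[5], 4 at A[8]=B[7]; all 4 values appear in both, in order. The LCS DP gives dp[9][7] = 4, so this is optimal.

4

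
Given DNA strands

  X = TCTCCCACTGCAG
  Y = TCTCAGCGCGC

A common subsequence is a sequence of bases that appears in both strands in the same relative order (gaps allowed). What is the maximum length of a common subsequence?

One common subsequence of length 9: T (X #1, Y #1) → C (X #2, Y #2) → T (X #3, Y #3) → C (X #6, Y #4) → A (X #7, Y #5) → C (X #8, Y #7) → G (X #10, Y #8) → C (X #11, Y #9) → G (X #13, Y #10). Since dp[13][11] = 9, nothing longer is possible.

9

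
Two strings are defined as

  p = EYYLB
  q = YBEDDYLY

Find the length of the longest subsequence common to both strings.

3

Pick E at p[1]=q[3], then Y at p[2]=q[6], then Y at p[3]=q[8]; all 3 characters appear in both, in order. Since dp[5][8] = 3, nothing longer is possible.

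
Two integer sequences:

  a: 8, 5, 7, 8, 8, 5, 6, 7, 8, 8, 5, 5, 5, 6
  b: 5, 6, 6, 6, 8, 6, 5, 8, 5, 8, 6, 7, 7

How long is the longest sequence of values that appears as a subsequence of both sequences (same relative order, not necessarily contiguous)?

Match 8 [1,5], 5 [2,7], 8 [4,8], 8 [5,10], 6 [7,11], 7 [8,13] — 6 values in the same relative order in both. dp[14][13] = 6 confirms this is the maximum.

6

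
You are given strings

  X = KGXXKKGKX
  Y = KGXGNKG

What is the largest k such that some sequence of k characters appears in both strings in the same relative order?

Let dp[i][j] be the LCS length of the first i characters of X and the first j characters of Y. dp[i][j] = dp[i-1][j-1]+1 when the i-th and j-th characters match, else max(dp[i-1][j], dp[i][j-1]).
    ·  K  G  X  G  N  K  G
 ·  0  0  0  0  0  0  0  0
 K  0  1  1  1  1  1  1  1
 G  0  1  2  2  2  2  2  2
 X  0  1  2  3  3  3  3  3
 X  0  1  2  3  3  3  3  3
 K  0  1  2  3  3  3  4  4
 K  0  1  2  3  3  3  4  4
 G  0  1  2  3  4  4  4  5
 K  0  1  2  3  4  4  5  5
 X  0  1  2  3  4  4  5  5
dp[9][7] = 5. One LCS (by backtracking along matches): KGXKG.

5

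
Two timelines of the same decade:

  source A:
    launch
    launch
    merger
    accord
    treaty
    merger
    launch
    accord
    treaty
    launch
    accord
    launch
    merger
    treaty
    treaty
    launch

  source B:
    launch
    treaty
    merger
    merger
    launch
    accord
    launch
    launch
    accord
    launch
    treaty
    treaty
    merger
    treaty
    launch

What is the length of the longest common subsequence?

11

Taking launch (source A #1, source B #1); then merger (source A #3, source B #3); then merger (source A #6, source B #4); then launch (source A #7, source B #5); then accord (source A #8, source B #6); then launch (source A #10, source B #8); then accord (source A #11, source B #9); then launch (source A #12, source B #10); then merger (source A #13, source B #13); then treaty (source A #15, source B #14); then launch (source A #16, source B #15) gives a common subsequence of length 11. The LCS DP gives dp[16][15] = 11, so this is optimal.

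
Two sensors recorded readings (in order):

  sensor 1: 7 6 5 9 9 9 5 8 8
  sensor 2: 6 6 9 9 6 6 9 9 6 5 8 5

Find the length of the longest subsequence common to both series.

Taking 6 at sensor 1[2]=sensor 2[2], then 9 at sensor 1[4]=sensor 2[4], then 9 at sensor 1[5]=sensor 2[7], then 9 at sensor 1[6]=sensor 2[8], then 5 at sensor 1[7]=sensor 2[10], then 8 at sensor 1[8]=sensor 2[11] gives a common subsequence of length 6. dp[9][12] = 6 confirms this is the maximum.

6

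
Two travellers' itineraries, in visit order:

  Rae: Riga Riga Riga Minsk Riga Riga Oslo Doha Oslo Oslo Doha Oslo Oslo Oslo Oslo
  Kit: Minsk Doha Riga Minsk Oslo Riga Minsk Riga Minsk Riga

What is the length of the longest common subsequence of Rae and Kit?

Match Riga (Rae #1, Kit #3), Riga (Rae #2, Kit #6), Riga (Rae #3, Kit #8), Minsk (Rae #4, Kit #9), Riga (Rae #6, Kit #10) — 5 stops in the same relative order in both. The LCS DP gives dp[15][10] = 5, so this is optimal.

5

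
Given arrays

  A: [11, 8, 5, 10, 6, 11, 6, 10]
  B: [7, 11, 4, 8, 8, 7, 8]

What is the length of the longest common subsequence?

2

Let dp[i][j] be the LCS length of the first i values of A and the first j values of B. dp[i][j] = dp[i-1][j-1]+1 when the i-th and j-th values match, else max(dp[i-1][j], dp[i][j-1]).
    ·  7 11  4  8  8  7  8
 ·  0  0  0  0  0  0  0  0
11  0  0  1  1  1  1  1  1
 8  0  0  1  1  2  2  2  2
 5  0  0  1  1  2  2  2  2
10  0  0  1  1  2  2  2  2
 6  0  0  1  1  2  2  2  2
11  0  0  1  1  2  2  2  2
 6  0  0  1  1  2  2  2  2
10  0  0  1  1  2  2  2  2
dp[8][7] = 2. One LCS (by backtracking along matches): 11, 8.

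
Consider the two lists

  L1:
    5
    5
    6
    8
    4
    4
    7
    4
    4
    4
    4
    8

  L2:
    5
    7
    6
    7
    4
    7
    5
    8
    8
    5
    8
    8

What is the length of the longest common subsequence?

Let dp[i][j] be the LCS length of the first i values of L1 and the first j values of L2. dp[i][j] = dp[i-1][j-1]+1 when the i-th and j-th values match, else max(dp[i-1][j], dp[i][j-1]).
    ·  5  7  6  7  4  7  5  8  8  5  8  8
 ·  0  0  0  0  0  0  0  0  0  0  0  0  0
 5  0  1  1  1  1  1  1  1  1  1  1  1  1
 5  0  1  1  1  1  1  1  2  2  2  2  2  2
 6  0  1  1  2  2  2  2  2  2  2  2  2  2
 8  0  1  1  2  2  2  2  2  3  3  3  3  3
 4  0  1  1  2  2  3  3  3  3  3  3  3  3
 4  0  1  1  2  2  3  3  3  3  3  3  3  3
 7  0  1  2  2  3  3  4  4  4  4  4  4  4
 4  0  1  2  2  3  4  4  4  4  4  4  4  4
 4  0  1  2  2  3  4  4  4  4  4  4  4  4
 4  0  1  2  2  3  4  4  4  4  4  4  4  4
 4  0  1  2  2  3  4  4  4  4  4  4  4  4
 8  0  1  2  2  3  4  4  4  5  5  5  5  5
dp[12][12] = 5. One LCS (by backtracking along matches): 5, 6, 4, 7, 8.

5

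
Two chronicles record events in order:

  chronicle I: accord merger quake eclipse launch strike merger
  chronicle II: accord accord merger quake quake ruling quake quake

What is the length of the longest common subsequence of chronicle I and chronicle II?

3

Taking accord at chronicle I[1]=chronicle II[2] → merger at chronicle I[2]=chronicle II[3] → quake at chronicle I[3]=chronicle II[8] gives a common subsequence of length 3. dp[7][8] = 3 confirms this is the maximum.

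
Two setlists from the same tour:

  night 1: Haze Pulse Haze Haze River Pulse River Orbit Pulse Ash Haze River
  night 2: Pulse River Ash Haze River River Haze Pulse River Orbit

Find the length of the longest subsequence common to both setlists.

6

Match Pulse at night 1[2]=night 2[1] → Haze at night 1[3]=night 2[4] → Haze at night 1[4]=night 2[7] → Pulse at night 1[6]=night 2[8] → River at night 1[7]=night 2[9] → Orbit at night 1[8]=night 2[10] — 6 songs in the same relative order in both. dp[12][10] = 6 confirms this is the maximum.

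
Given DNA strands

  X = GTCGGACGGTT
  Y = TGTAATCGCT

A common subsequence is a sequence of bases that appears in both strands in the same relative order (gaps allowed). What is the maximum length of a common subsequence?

Match G (X #1, Y #2), T (X #2, Y #6), C (X #3, Y #7), G (X #5, Y #8), C (X #7, Y #9), T (X #11, Y #10) — 6 bases in the same relative order in both. The LCS DP gives dp[11][10] = 6, so this is optimal.

6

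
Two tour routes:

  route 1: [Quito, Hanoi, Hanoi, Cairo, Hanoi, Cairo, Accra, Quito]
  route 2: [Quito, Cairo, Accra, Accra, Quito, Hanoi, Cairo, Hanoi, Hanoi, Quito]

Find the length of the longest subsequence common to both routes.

Taking Quito (route 1 #1, route 2 #5) → Hanoi (route 1 #2, route 2 #6) → Hanoi (route 1 #3, route 2 #8) → Hanoi (route 1 #5, route 2 #9) → Quito (route 1 #8, route 2 #10) gives a common subsequence of length 5. The LCS DP gives dp[8][10] = 5, so this is optimal.

5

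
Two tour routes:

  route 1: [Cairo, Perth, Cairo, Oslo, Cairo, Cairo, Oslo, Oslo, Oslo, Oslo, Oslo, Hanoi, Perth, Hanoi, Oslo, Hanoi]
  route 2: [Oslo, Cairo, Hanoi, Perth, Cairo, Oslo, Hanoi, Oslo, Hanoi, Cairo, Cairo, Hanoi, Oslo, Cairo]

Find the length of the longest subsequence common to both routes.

8

Match Cairo (route 1 #1, route 2 #2) → Perth (route 1 #2, route 2 #4) → Cairo (route 1 #3, route 2 #5) → Oslo (route 1 #4, route 2 #8) → Cairo (route 1 #5, route 2 #10) → Cairo (route 1 #6, route 2 #11) → Hanoi (route 1 #14, route 2 #12) → Oslo (route 1 #15, route 2 #13) — 8 stops in the same relative order in both. dp[16][14] = 8 confirms this is the maximum.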